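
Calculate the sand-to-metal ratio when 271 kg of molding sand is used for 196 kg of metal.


Formula: Sand-to-Metal Ratio = W_sand / W_metal
Ratio = 271 kg / 196 kg = 1.3827

Final answer: 1.3827


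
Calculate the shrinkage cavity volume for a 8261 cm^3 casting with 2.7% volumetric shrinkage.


Formula: V_shrink = V_casting * shrinkage_pct / 100
V_shrink = 8261 cm^3 * 2.7 / 100 = 223.0470 cm^3

Final answer: 223.0470 cm^3


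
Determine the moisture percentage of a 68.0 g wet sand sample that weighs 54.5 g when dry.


Formula: MC = (W_wet - W_dry) / W_wet * 100
Water mass = 68.0 - 54.5 = 13.5 g
MC = 13.5 / 68.0 * 100 = 19.8529%


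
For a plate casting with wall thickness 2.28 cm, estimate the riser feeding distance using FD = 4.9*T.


Formula: FD = 4.9 * T  (riser feeding-distance rule)
FD = 4.9 * 2.28 cm = 11.1720 cm

11.1720 cm


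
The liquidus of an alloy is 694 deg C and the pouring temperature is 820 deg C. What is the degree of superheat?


Formula: Superheat = T_pour - T_melt
Superheat = 820 - 694 = 126 deg C

126 deg C


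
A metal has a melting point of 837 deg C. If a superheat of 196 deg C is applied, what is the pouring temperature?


Formula: T_pour = T_melt + Superheat
T_pour = 837 + 196 = 1033 deg C

1033 deg C


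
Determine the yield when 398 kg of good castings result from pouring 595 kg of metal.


Formula: Casting Yield = (W_good / W_total) * 100
Yield = (398 kg / 595 kg) * 100 = 66.8908%


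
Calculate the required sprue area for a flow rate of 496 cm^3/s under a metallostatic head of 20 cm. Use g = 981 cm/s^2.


Formula: v = sqrt(2*g*h), A = Q/v
Velocity: v = sqrt(2 * 981 * 20) = sqrt(39240) = 198.0909 cm/s
Sprue area: A = Q / v = 496 / 198.0909 = 2.5039 cm^2

Answer: 2.5039 cm^2


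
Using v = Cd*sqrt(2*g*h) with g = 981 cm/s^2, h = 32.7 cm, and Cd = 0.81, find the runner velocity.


Formula: v = Cd * sqrt(2 * g * h)  (Torricelli with discharge coefficient)
2*g*h = 2 * 981 * 32.7 = 64157.4 cm^2/s^2
sqrt(64157.4) = 253.29311 cm/s
v = 0.81 * 253.29311 = 205.1674 cm/s

205.1674 cm/s


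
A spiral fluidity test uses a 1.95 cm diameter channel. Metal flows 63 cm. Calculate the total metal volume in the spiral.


Formula: V = pi * (d/2)^2 * L  (cylinder volume)
Radius = 1.95/2 = 0.975 cm
V = pi * 0.975^2 * 63 = 188.1480 cm^3

188.1480 cm^3


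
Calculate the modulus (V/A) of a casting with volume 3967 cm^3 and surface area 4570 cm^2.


Formula: Casting Modulus M = V / A
M = 3967 cm^3 / 4570 cm^2 = 0.8681 cm

Answer: 0.8681 cm


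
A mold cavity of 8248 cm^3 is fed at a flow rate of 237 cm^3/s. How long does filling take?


Formula: t_fill = V_mold / Q_flow
t = 8248 cm^3 / 237 cm^3/s = 34.8017 s


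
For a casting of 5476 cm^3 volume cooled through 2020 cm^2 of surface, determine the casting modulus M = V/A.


Formula: Casting Modulus M = V / A
M = 5476 cm^3 / 2020 cm^2 = 2.7109 cm


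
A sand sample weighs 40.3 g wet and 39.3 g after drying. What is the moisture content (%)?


Formula: MC = (W_wet - W_dry) / W_wet * 100
Water mass = 40.3 - 39.3 = 1.0 g
MC = 1.0 / 40.3 * 100 = 2.4814%

2.4814%


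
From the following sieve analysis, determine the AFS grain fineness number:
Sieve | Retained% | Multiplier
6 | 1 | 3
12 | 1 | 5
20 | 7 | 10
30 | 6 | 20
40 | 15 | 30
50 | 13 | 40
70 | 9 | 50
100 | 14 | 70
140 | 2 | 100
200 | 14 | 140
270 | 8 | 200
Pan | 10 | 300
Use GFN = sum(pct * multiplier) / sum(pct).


Formula: GFN = sum(pct * multiplier) / sum(pct)
sum(pct * multiplier) = 9358
sum(pct) = 100
GFN = 9358 / 100 = 93.58

93.58


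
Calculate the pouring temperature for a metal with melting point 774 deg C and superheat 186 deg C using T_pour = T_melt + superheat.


Formula: T_pour = T_melt + Superheat
T_pour = 774 + 186 = 960 deg C

960 deg C


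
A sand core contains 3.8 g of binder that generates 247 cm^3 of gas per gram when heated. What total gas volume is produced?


Formula: V_gas = W_binder * gas_evolution_rate
V = 3.8 g * 247 cm^3/g = 938.6000 cm^3


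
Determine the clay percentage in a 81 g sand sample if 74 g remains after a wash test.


Formula: Clay% = (W_total - W_washed) / W_total * 100
Clay mass = 81 - 74 = 7 g
Clay% = 7 / 81 * 100 = 8.6420%

Final answer: 8.6420%


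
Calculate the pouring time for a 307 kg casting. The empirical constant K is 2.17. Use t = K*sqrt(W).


Formula: t = K * sqrt(W)
sqrt(W) = sqrt(307) = 17.52142
t = 2.17 * 17.52142 = 38.0215 s


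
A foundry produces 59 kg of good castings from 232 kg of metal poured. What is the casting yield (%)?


Formula: Casting Yield = (W_good / W_total) * 100
Yield = (59 kg / 232 kg) * 100 = 25.4310%

25.4310%


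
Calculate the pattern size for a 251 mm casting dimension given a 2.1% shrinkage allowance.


Formula: L_pattern = L_casting * (1 + shrinkage_rate/100)
Shrinkage factor = 1 + 2.1/100 = 1.021
L_pattern = 251 mm * 1.021 = 256.2710 mm


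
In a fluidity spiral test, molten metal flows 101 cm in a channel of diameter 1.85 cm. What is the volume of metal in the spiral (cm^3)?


Formula: V = pi * (d/2)^2 * L  (cylinder volume)
Radius = 1.85/2 = 0.925 cm
V = pi * 0.925^2 * 101 = 271.4905 cm^3

271.4905 cm^3


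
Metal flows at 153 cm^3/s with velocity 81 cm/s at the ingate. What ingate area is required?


Formula: A_ingate = Q / v  (continuity equation)
A = 153 cm^3/s / 81 cm/s = 1.8889 cm^2

Answer: 1.8889 cm^2


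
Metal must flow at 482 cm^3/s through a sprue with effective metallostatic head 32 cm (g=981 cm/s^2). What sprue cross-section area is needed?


Formula: v = sqrt(2*g*h), A = Q/v
Velocity: v = sqrt(2 * 981 * 32) = sqrt(62784) = 250.5674 cm/s
Sprue area: A = Q / v = 482 / 250.5674 = 1.9236 cm^2

1.9236 cm^2


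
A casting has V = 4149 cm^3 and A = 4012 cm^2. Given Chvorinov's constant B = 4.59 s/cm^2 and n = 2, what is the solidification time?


Formula: t_s = B * (V/A)^n  (Chvorinov's rule, n=2)
Modulus M = V/A = 4149/4012 = 1.034148 cm
M^2 = 1.034148^2 = 1.069462 cm^2
t_s = 4.59 * 1.069462 = 4.9088 s

4.9088 s


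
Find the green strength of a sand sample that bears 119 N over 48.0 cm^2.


Formula: Compressive Strength = Force / Area
Strength = 119 N / 48.0 cm^2 = 2.4792 N/cm^2


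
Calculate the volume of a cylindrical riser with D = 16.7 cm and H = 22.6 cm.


Formula: V = pi * (D/2)^2 * H  (cylinder volume)
Radius = D/2 = 16.7/2 = 8.35 cm
V = pi * 8.35^2 * 22.6 = 4950.2971 cm^3


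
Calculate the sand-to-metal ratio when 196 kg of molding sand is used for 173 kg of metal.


Formula: Sand-to-Metal Ratio = W_sand / W_metal
Ratio = 196 kg / 173 kg = 1.1329


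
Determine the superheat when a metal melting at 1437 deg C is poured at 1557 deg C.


Formula: Superheat = T_pour - T_melt
Superheat = 1557 - 1437 = 120 deg C

Final answer: 120 deg C


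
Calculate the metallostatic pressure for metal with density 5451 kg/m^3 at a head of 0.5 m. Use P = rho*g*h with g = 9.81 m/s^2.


Formula: P = rho * g * h
rho * g = 5451 * 9.81 = 53474.31 N/m^3
P = 53474.31 * 0.5 = 26737.1550 Pa

Answer: 26737.1550 Pa


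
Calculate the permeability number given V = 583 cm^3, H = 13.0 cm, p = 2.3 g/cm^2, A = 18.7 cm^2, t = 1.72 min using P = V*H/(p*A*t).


Formula: Permeability Number P = (V * H) / (p * A * t)
Numerator: V * H = 583 * 13.0 = 7579.0
Denominator: p * A * t = 2.3 * 18.7 * 1.72 = 73.9772
P = 7579.0 / 73.9772 = 102.4505

Final answer: 102.4505


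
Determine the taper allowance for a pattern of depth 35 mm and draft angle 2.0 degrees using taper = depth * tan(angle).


Formula: taper = depth * tan(draft_angle)
tan(2.0 deg) = 0.0349208
taper = 35 mm * 0.0349208 = 1.2222 mm

1.2222 mm


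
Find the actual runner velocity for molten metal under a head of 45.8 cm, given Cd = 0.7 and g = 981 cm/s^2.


Formula: v = Cd * sqrt(2 * g * h)  (Torricelli with discharge coefficient)
2*g*h = 2 * 981 * 45.8 = 89859.6 cm^2/s^2
sqrt(89859.6) = 299.76591 cm/s
v = 0.7 * 299.76591 = 209.8361 cm/s

Final answer: 209.8361 cm/s


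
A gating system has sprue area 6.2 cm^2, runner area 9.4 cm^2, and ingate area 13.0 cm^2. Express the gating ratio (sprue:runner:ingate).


Sprue:Runner:Ingate = 1 : 9.4/6.2 : 13.0/6.2 = 1:1.52:2.10

1:1.52:2.10


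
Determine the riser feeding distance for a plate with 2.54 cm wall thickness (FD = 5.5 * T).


Formula: FD = 5.5 * T  (riser feeding-distance rule)
FD = 5.5 * 2.54 cm = 13.9700 cm


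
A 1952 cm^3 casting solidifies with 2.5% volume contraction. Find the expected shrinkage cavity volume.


Formula: V_shrink = V_casting * shrinkage_pct / 100
V_shrink = 1952 cm^3 * 2.5 / 100 = 48.8000 cm^3


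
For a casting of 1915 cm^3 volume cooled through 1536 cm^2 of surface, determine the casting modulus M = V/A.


Formula: Casting Modulus M = V / A
M = 1915 cm^3 / 1536 cm^2 = 1.2467 cm

1.2467 cm


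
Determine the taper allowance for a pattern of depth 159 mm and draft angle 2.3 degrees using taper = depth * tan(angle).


Formula: taper = depth * tan(draft_angle)
tan(2.3 deg) = 0.0401641
taper = 159 mm * 0.0401641 = 6.3861 mm

6.3861 mm


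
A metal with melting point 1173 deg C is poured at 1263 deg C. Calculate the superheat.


Formula: Superheat = T_pour - T_melt
Superheat = 1263 - 1173 = 90 deg C

90 deg C


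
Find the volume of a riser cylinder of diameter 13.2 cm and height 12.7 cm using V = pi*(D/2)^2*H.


Formula: V = pi * (D/2)^2 * H  (cylinder volume)
Radius = D/2 = 13.2/2 = 6.6 cm
V = pi * 6.6^2 * 12.7 = 1737.9668 cm^3

1737.9668 cm^3


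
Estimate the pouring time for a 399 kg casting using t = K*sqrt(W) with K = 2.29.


Formula: t = K * sqrt(W)
sqrt(W) = sqrt(399) = 19.97498
t = 2.29 * 19.97498 = 45.7427 s

45.7427 s


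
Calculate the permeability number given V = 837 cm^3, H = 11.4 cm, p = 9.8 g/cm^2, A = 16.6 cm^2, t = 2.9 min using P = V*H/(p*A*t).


Formula: Permeability Number P = (V * H) / (p * A * t)
Numerator: V * H = 837 * 11.4 = 9541.8
Denominator: p * A * t = 9.8 * 16.6 * 2.9 = 471.772
P = 9541.8 / 471.772 = 20.2254

Final answer: 20.2254


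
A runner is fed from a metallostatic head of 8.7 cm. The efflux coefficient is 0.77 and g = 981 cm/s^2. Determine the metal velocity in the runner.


Formula: v = Cd * sqrt(2 * g * h)  (Torricelli with discharge coefficient)
2*g*h = 2 * 981 * 8.7 = 17069.4 cm^2/s^2
sqrt(17069.4) = 130.64991 cm/s
v = 0.77 * 130.64991 = 100.6004 cm/s

Answer: 100.6004 cm/s


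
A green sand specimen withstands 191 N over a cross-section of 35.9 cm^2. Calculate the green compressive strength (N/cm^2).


Formula: Compressive Strength = Force / Area
Strength = 191 N / 35.9 cm^2 = 5.3203 N/cm^2


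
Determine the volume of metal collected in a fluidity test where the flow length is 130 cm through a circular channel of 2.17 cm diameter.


Formula: V = pi * (d/2)^2 * L  (cylinder volume)
Radius = 2.17/2 = 1.085 cm
V = pi * 1.085^2 * 130 = 480.7870 cm^3


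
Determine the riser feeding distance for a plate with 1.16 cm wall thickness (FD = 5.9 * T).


Formula: FD = 5.9 * T  (riser feeding-distance rule)
FD = 5.9 * 1.16 cm = 6.8440 cm

6.8440 cm


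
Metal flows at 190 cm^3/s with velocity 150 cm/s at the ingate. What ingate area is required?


Formula: A_ingate = Q / v  (continuity equation)
A = 190 cm^3/s / 150 cm/s = 1.2667 cm^2

Answer: 1.2667 cm^2


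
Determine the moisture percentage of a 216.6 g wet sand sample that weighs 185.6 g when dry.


Formula: MC = (W_wet - W_dry) / W_wet * 100
Water mass = 216.6 - 185.6 = 31.0 g
MC = 31.0 / 216.6 * 100 = 14.3121%

Answer: 14.3121%


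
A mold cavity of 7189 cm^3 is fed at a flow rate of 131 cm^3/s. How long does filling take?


Formula: t_fill = V_mold / Q_flow
t = 7189 cm^3 / 131 cm^3/s = 54.8779 s


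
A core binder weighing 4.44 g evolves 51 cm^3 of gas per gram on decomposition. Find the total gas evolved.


Formula: V_gas = W_binder * gas_evolution_rate
V = 4.44 g * 51 cm^3/g = 226.4400 cm^3

Final answer: 226.4400 cm^3


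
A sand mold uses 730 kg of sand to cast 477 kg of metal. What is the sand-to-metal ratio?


Formula: Sand-to-Metal Ratio = W_sand / W_metal
Ratio = 730 kg / 477 kg = 1.5304

Final answer: 1.5304


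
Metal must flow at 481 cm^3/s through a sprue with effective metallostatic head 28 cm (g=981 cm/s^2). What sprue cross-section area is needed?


Formula: v = sqrt(2*g*h), A = Q/v
Velocity: v = sqrt(2 * 981 * 28) = sqrt(54936) = 234.3843 cm/s
Sprue area: A = Q / v = 481 / 234.3843 = 2.0522 cm^2

Final answer: 2.0522 cm^2


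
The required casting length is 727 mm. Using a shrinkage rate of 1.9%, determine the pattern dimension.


Formula: L_pattern = L_casting * (1 + shrinkage_rate/100)
Shrinkage factor = 1 + 1.9/100 = 1.019
L_pattern = 727 mm * 1.019 = 740.8130 mm

Answer: 740.8130 mm


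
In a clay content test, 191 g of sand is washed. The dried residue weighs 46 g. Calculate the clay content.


Formula: Clay% = (W_total - W_washed) / W_total * 100
Clay mass = 191 - 46 = 145 g
Clay% = 145 / 191 * 100 = 75.9162%

Final answer: 75.9162%


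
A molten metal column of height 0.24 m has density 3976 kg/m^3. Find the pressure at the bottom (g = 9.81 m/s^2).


Formula: P = rho * g * h
rho * g = 3976 * 9.81 = 39004.56 N/m^3
P = 39004.56 * 0.24 = 9361.0944 Pa

9361.0944 Pa


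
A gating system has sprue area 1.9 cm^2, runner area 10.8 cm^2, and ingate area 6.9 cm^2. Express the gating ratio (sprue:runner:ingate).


Sprue:Runner:Ingate = 1 : 10.8/1.9 : 6.9/1.9 = 1:5.68:3.63


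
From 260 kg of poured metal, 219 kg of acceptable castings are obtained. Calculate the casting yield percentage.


Formula: Casting Yield = (W_good / W_total) * 100
Yield = (219 kg / 260 kg) * 100 = 84.2308%

Final answer: 84.2308%


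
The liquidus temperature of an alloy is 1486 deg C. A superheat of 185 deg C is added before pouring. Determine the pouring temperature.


Formula: T_pour = T_melt + Superheat
T_pour = 1486 + 185 = 1671 deg C

Answer: 1671 deg C


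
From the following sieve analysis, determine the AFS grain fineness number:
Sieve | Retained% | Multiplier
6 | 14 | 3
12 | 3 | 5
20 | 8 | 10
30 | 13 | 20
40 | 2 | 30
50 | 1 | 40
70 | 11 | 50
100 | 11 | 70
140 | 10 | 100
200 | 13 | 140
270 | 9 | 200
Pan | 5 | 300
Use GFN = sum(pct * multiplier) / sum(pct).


Formula: GFN = sum(pct * multiplier) / sum(pct)
sum(pct * multiplier) = 7937
sum(pct) = 100
GFN = 7937 / 100 = 79.37

Answer: 79.37


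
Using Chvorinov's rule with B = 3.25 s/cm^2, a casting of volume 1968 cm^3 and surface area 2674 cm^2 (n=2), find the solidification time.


Formula: t_s = B * (V/A)^n  (Chvorinov's rule, n=2)
Modulus M = V/A = 1968/2674 = 0.735976 cm
M^2 = 0.735976^2 = 0.541661 cm^2
t_s = 3.25 * 0.541661 = 1.7604 s

1.7604 s


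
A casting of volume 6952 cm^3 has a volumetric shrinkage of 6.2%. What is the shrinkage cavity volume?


Formula: V_shrink = V_casting * shrinkage_pct / 100
V_shrink = 6952 cm^3 * 6.2 / 100 = 431.0240 cm^3

Answer: 431.0240 cm^3


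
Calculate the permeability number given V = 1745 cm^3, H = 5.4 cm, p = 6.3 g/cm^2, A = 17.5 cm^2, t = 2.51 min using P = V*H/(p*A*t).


Formula: Permeability Number P = (V * H) / (p * A * t)
Numerator: V * H = 1745 * 5.4 = 9423.0
Denominator: p * A * t = 6.3 * 17.5 * 2.51 = 276.7275
P = 9423.0 / 276.7275 = 34.0515

Final answer: 34.0515


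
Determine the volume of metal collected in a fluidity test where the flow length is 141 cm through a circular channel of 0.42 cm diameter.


Formula: V = pi * (d/2)^2 * L  (cylinder volume)
Radius = 0.42/2 = 0.21 cm
V = pi * 0.21^2 * 141 = 19.5347 cm^3


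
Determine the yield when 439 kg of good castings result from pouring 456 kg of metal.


Formula: Casting Yield = (W_good / W_total) * 100
Yield = (439 kg / 456 kg) * 100 = 96.2719%

Final answer: 96.2719%


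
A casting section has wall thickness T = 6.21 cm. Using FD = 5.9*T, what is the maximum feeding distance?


Formula: FD = 5.9 * T  (riser feeding-distance rule)
FD = 5.9 * 6.21 cm = 36.6390 cm

Final answer: 36.6390 cm


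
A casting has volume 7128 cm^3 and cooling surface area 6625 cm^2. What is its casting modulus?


Formula: Casting Modulus M = V / A
M = 7128 cm^3 / 6625 cm^2 = 1.0759 cm

Answer: 1.0759 cm


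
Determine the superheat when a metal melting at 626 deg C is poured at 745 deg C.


Formula: Superheat = T_pour - T_melt
Superheat = 745 - 626 = 119 deg C

Answer: 119 deg C


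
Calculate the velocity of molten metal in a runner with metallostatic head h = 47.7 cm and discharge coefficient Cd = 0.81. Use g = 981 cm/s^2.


Formula: v = Cd * sqrt(2 * g * h)  (Torricelli with discharge coefficient)
2*g*h = 2 * 981 * 47.7 = 93587.4 cm^2/s^2
sqrt(93587.4) = 305.92058 cm/s
v = 0.81 * 305.92058 = 247.7957 cm/s


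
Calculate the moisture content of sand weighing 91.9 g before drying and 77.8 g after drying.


Formula: MC = (W_wet - W_dry) / W_wet * 100
Water mass = 91.9 - 77.8 = 14.1 g
MC = 14.1 / 91.9 * 100 = 15.3428%


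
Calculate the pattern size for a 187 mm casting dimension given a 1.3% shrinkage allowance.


Formula: L_pattern = L_casting * (1 + shrinkage_rate/100)
Shrinkage factor = 1 + 1.3/100 = 1.013
L_pattern = 187 mm * 1.013 = 189.4310 mm

Answer: 189.4310 mm


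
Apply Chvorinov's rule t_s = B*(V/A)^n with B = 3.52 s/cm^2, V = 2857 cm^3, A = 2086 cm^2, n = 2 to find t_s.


Formula: t_s = B * (V/A)^n  (Chvorinov's rule, n=2)
Modulus M = V/A = 2857/2086 = 1.369607 cm
M^2 = 1.369607^2 = 1.875823 cm^2
t_s = 3.52 * 1.875823 = 6.6029 s


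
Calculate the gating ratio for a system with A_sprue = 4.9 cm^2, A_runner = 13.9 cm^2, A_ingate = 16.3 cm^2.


Sprue:Runner:Ingate = 1 : 13.9/4.9 : 16.3/4.9 = 1:2.84:3.33

Final answer: 1:2.84:3.33


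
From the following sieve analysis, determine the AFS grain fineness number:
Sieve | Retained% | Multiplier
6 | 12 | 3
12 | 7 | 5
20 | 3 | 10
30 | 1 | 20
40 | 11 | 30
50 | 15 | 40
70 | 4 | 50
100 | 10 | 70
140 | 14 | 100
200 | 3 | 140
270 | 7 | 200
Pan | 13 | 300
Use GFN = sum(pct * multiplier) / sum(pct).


Formula: GFN = sum(pct * multiplier) / sum(pct)
sum(pct * multiplier) = 9071
sum(pct) = 100
GFN = 9071 / 100 = 90.71

90.71


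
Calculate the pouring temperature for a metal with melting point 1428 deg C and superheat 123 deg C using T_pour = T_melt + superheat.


Formula: T_pour = T_melt + Superheat
T_pour = 1428 + 123 = 1551 deg C

1551 deg C


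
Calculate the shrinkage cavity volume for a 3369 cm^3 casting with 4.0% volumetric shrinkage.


Formula: V_shrink = V_casting * shrinkage_pct / 100
V_shrink = 3369 cm^3 * 4.0 / 100 = 134.7600 cm^3

Final answer: 134.7600 cm^3


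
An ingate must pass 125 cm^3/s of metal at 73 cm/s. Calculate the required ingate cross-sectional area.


Formula: A_ingate = Q / v  (continuity equation)
A = 125 cm^3/s / 73 cm/s = 1.7123 cm^2

Final answer: 1.7123 cm^2


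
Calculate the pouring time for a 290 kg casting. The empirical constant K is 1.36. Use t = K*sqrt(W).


Formula: t = K * sqrt(W)
sqrt(W) = sqrt(290) = 17.02939
t = 1.36 * 17.02939 = 23.1600 s

23.1600 s


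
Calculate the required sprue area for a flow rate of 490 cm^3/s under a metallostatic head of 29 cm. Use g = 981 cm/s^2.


Formula: v = sqrt(2*g*h), A = Q/v
Velocity: v = sqrt(2 * 981 * 29) = sqrt(56898) = 238.5330 cm/s
Sprue area: A = Q / v = 490 / 238.5330 = 2.0542 cm^2

Answer: 2.0542 cm^2


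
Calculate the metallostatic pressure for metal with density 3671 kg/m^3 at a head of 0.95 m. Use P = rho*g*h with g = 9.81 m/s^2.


Formula: P = rho * g * h
rho * g = 3671 * 9.81 = 36012.51 N/m^3
P = 36012.51 * 0.95 = 34211.8845 Pa

Answer: 34211.8845 Pa


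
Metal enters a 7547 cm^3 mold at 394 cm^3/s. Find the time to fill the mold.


Formula: t_fill = V_mold / Q_flow
t = 7547 cm^3 / 394 cm^3/s = 19.1548 s

Final answer: 19.1548 s


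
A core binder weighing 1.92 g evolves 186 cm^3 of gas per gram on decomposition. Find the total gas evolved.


Formula: V_gas = W_binder * gas_evolution_rate
V = 1.92 g * 186 cm^3/g = 357.1200 cm^3


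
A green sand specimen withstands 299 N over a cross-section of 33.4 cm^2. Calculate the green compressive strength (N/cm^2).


Formula: Compressive Strength = Force / Area
Strength = 299 N / 33.4 cm^2 = 8.9521 N/cm^2

Answer: 8.9521 N/cm^2


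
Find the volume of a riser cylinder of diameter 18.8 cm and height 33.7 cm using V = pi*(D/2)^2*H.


Formula: V = pi * (D/2)^2 * H  (cylinder volume)
Radius = D/2 = 18.8/2 = 9.4 cm
V = pi * 9.4^2 * 33.7 = 9354.8210 cm^3

Answer: 9354.8210 cm^3


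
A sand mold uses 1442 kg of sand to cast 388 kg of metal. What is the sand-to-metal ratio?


Formula: Sand-to-Metal Ratio = W_sand / W_metal
Ratio = 1442 kg / 388 kg = 3.7165

Answer: 3.7165


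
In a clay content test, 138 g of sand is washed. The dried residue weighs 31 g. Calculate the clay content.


Formula: Clay% = (W_total - W_washed) / W_total * 100
Clay mass = 138 - 31 = 107 g
Clay% = 107 / 138 * 100 = 77.5362%

Final answer: 77.5362%


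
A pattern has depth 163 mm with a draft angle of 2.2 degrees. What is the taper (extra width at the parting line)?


Formula: taper = depth * tan(draft_angle)
tan(2.2 deg) = 0.0384161
taper = 163 mm * 0.0384161 = 6.2618 mm

6.2618 mm


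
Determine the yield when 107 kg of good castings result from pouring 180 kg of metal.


Formula: Casting Yield = (W_good / W_total) * 100
Yield = (107 kg / 180 kg) * 100 = 59.4444%

Final answer: 59.4444%


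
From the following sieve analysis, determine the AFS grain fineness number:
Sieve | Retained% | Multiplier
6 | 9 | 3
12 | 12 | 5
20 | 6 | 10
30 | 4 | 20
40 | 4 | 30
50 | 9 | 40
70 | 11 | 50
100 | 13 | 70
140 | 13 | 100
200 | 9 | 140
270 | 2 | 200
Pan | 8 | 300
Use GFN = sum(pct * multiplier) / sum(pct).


Formula: GFN = sum(pct * multiplier) / sum(pct)
sum(pct * multiplier) = 7527
sum(pct) = 100
GFN = 7527 / 100 = 75.27

75.27


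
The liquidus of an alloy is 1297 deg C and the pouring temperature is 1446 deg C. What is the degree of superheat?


Formula: Superheat = T_pour - T_melt
Superheat = 1446 - 1297 = 149 deg C

149 deg C


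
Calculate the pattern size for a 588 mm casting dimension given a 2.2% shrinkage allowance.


Formula: L_pattern = L_casting * (1 + shrinkage_rate/100)
Shrinkage factor = 1 + 2.2/100 = 1.022
L_pattern = 588 mm * 1.022 = 600.9360 mm


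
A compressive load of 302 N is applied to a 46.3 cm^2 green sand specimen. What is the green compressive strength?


Formula: Compressive Strength = Force / Area
Strength = 302 N / 46.3 cm^2 = 6.5227 N/cm^2

6.5227 N/cm^2


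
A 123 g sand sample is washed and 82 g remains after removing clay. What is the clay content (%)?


Formula: Clay% = (W_total - W_washed) / W_total * 100
Clay mass = 123 - 82 = 41 g
Clay% = 41 / 123 * 100 = 33.3333%

33.3333%


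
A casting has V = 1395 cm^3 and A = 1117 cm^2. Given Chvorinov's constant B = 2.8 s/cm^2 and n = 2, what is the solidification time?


Formula: t_s = B * (V/A)^n  (Chvorinov's rule, n=2)
Modulus M = V/A = 1395/1117 = 1.248881 cm
M^2 = 1.248881^2 = 1.559704 cm^2
t_s = 2.8 * 1.559704 = 4.3672 s


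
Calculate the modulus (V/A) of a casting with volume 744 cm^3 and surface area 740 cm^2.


Formula: Casting Modulus M = V / A
M = 744 cm^3 / 740 cm^2 = 1.0054 cm

Final answer: 1.0054 cm


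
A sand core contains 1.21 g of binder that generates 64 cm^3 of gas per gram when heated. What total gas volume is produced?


Formula: V_gas = W_binder * gas_evolution_rate
V = 1.21 g * 64 cm^3/g = 77.4400 cm^3

77.4400 cm^3


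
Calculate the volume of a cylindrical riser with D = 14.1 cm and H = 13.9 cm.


Formula: V = pi * (D/2)^2 * H  (cylinder volume)
Radius = D/2 = 14.1/2 = 7.05 cm
V = pi * 7.05^2 * 13.9 = 2170.4156 cm^3

Answer: 2170.4156 cm^3


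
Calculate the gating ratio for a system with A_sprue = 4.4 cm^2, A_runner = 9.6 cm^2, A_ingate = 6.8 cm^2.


Sprue:Runner:Ingate = 1 : 9.6/4.4 : 6.8/4.4 = 1:2.18:1.55

Answer: 1:2.18:1.55


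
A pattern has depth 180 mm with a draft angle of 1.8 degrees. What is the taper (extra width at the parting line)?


Formula: taper = depth * tan(draft_angle)
tan(1.8 deg) = 0.0314263
taper = 180 mm * 0.0314263 = 5.6567 mm

Answer: 5.6567 mm


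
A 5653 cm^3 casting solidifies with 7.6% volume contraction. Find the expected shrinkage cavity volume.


Formula: V_shrink = V_casting * shrinkage_pct / 100
V_shrink = 5653 cm^3 * 7.6 / 100 = 429.6280 cm^3

Answer: 429.6280 cm^3


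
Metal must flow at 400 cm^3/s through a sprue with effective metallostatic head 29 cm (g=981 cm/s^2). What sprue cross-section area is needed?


Formula: v = sqrt(2*g*h), A = Q/v
Velocity: v = sqrt(2 * 981 * 29) = sqrt(56898) = 238.5330 cm/s
Sprue area: A = Q / v = 400 / 238.5330 = 1.6769 cm^2

1.6769 cm^2


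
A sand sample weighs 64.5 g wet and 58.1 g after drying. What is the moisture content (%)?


Formula: MC = (W_wet - W_dry) / W_wet * 100
Water mass = 64.5 - 58.1 = 6.4 g
MC = 6.4 / 64.5 * 100 = 9.9225%

9.9225%


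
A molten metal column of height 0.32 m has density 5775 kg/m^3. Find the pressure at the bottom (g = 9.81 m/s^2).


Formula: P = rho * g * h
rho * g = 5775 * 9.81 = 56652.75 N/m^3
P = 56652.75 * 0.32 = 18128.8800 Pa


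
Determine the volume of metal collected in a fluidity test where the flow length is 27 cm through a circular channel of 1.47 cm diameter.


Formula: V = pi * (d/2)^2 * L  (cylinder volume)
Radius = 1.47/2 = 0.735 cm
V = pi * 0.735^2 * 27 = 45.8235 cm^3

45.8235 cm^3


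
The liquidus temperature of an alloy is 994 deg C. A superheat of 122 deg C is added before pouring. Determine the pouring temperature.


Formula: T_pour = T_melt + Superheat
T_pour = 994 + 122 = 1116 deg C

1116 deg C


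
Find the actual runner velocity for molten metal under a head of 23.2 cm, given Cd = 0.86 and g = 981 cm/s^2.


Formula: v = Cd * sqrt(2 * g * h)  (Torricelli with discharge coefficient)
2*g*h = 2 * 981 * 23.2 = 45518.4 cm^2/s^2
sqrt(45518.4) = 213.35042 cm/s
v = 0.86 * 213.35042 = 183.4814 cm/s


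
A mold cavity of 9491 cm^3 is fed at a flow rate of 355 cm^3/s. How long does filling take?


Formula: t_fill = V_mold / Q_flow
t = 9491 cm^3 / 355 cm^3/s = 26.7352 s


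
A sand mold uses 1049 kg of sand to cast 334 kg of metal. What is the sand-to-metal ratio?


Formula: Sand-to-Metal Ratio = W_sand / W_metal
Ratio = 1049 kg / 334 kg = 3.1407

3.1407


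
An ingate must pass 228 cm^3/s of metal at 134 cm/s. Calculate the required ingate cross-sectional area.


Formula: A_ingate = Q / v  (continuity equation)
A = 228 cm^3/s / 134 cm/s = 1.7015 cm^2

1.7015 cm^2


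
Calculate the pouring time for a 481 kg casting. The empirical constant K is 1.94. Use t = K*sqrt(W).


Formula: t = K * sqrt(W)
sqrt(W) = sqrt(481) = 21.93171
t = 1.94 * 21.93171 = 42.5475 s

Final answer: 42.5475 s


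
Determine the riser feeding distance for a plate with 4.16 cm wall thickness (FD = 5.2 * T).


Formula: FD = 5.2 * T  (riser feeding-distance rule)
FD = 5.2 * 4.16 cm = 21.6320 cm

Final answer: 21.6320 cm


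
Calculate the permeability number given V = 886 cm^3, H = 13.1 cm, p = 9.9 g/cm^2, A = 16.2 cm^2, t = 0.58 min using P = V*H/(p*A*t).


Formula: Permeability Number P = (V * H) / (p * A * t)
Numerator: V * H = 886 * 13.1 = 11606.6
Denominator: p * A * t = 9.9 * 16.2 * 0.58 = 93.0204
P = 11606.6 / 93.0204 = 124.7748


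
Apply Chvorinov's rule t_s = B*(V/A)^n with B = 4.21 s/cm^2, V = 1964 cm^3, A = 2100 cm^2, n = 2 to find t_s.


Formula: t_s = B * (V/A)^n  (Chvorinov's rule, n=2)
Modulus M = V/A = 1964/2100 = 0.935238 cm
M^2 = 0.935238^2 = 0.874670 cm^2
t_s = 4.21 * 0.874670 = 3.6824 s

Final answer: 3.6824 s


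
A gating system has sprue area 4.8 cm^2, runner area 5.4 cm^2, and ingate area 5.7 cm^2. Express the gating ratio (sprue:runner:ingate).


Sprue:Runner:Ingate = 1 : 5.4/4.8 : 5.7/4.8 = 1:1.13:1.19


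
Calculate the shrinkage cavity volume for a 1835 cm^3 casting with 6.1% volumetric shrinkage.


Formula: V_shrink = V_casting * shrinkage_pct / 100
V_shrink = 1835 cm^3 * 6.1 / 100 = 111.9350 cm^3


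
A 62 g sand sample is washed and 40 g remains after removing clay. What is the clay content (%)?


Formula: Clay% = (W_total - W_washed) / W_total * 100
Clay mass = 62 - 40 = 22 g
Clay% = 22 / 62 * 100 = 35.4839%

35.4839%


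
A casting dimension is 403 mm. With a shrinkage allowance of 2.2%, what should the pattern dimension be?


Formula: L_pattern = L_casting * (1 + shrinkage_rate/100)
Shrinkage factor = 1 + 2.2/100 = 1.022
L_pattern = 403 mm * 1.022 = 411.8660 mm

Answer: 411.8660 mm


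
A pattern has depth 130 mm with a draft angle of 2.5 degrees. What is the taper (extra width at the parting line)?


Formula: taper = depth * tan(draft_angle)
tan(2.5 deg) = 0.0436609
taper = 130 mm * 0.0436609 = 5.6759 mm

Answer: 5.6759 mm


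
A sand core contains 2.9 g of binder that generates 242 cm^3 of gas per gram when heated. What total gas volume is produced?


Formula: V_gas = W_binder * gas_evolution_rate
V = 2.9 g * 242 cm^3/g = 701.8000 cm^3


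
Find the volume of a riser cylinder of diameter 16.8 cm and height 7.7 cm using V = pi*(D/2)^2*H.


Formula: V = pi * (D/2)^2 * H  (cylinder volume)
Radius = D/2 = 16.8/2 = 8.4 cm
V = pi * 8.4^2 * 7.7 = 1706.8650 cm^3


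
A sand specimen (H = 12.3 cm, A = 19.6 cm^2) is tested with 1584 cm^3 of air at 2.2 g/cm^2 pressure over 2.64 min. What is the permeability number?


Formula: Permeability Number P = (V * H) / (p * A * t)
Numerator: V * H = 1584 * 12.3 = 19483.2
Denominator: p * A * t = 2.2 * 19.6 * 2.64 = 113.8368
P = 19483.2 / 113.8368 = 171.1503

Final answer: 171.1503


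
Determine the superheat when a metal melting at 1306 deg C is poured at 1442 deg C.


Formula: Superheat = T_pour - T_melt
Superheat = 1442 - 1306 = 136 deg C

136 deg C


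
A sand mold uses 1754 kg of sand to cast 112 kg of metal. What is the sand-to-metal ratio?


Formula: Sand-to-Metal Ratio = W_sand / W_metal
Ratio = 1754 kg / 112 kg = 15.6607


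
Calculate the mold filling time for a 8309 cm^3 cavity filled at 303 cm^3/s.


Formula: t_fill = V_mold / Q_flow
t = 8309 cm^3 / 303 cm^3/s = 27.4224 s

27.4224 s


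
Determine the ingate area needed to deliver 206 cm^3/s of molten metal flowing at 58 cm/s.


Formula: A_ingate = Q / v  (continuity equation)
A = 206 cm^3/s / 58 cm/s = 3.5517 cm^2

3.5517 cm^2


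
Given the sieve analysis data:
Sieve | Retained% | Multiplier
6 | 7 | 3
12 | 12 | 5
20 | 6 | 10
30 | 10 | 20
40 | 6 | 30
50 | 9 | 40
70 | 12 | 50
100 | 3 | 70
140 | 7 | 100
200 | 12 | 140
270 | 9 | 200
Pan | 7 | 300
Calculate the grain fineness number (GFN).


Formula: GFN = sum(pct * multiplier) / sum(pct)
sum(pct * multiplier) = 7971
sum(pct) = 100
GFN = 7971 / 100 = 79.71

Final answer: 79.71


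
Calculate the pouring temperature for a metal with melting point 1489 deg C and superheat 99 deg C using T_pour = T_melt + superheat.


Formula: T_pour = T_melt + Superheat
T_pour = 1489 + 99 = 1588 deg C

1588 deg C


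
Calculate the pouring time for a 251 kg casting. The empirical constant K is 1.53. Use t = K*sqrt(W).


Formula: t = K * sqrt(W)
sqrt(W) = sqrt(251) = 15.84298
t = 1.53 * 15.84298 = 24.2398 s

24.2398 s


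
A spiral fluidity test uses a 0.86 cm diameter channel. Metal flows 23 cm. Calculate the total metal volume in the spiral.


Formula: V = pi * (d/2)^2 * L  (cylinder volume)
Radius = 0.86/2 = 0.43 cm
V = pi * 0.43^2 * 23 = 13.3603 cm^3

Final answer: 13.3603 cm^3


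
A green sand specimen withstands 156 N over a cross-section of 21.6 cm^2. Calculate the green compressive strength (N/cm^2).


Formula: Compressive Strength = Force / Area
Strength = 156 N / 21.6 cm^2 = 7.2222 N/cm^2

Final answer: 7.2222 N/cm^2


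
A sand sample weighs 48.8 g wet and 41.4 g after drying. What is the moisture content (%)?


Formula: MC = (W_wet - W_dry) / W_wet * 100
Water mass = 48.8 - 41.4 = 7.4 g
MC = 7.4 / 48.8 * 100 = 15.1639%

15.1639%


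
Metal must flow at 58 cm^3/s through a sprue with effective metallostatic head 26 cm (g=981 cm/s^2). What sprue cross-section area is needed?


Formula: v = sqrt(2*g*h), A = Q/v
Velocity: v = sqrt(2 * 981 * 26) = sqrt(51012) = 225.8584 cm/s
Sprue area: A = Q / v = 58 / 225.8584 = 0.2568 cm^2


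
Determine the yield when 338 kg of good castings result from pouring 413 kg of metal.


Formula: Casting Yield = (W_good / W_total) * 100
Yield = (338 kg / 413 kg) * 100 = 81.8402%

81.8402%


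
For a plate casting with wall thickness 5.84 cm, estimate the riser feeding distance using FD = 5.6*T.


Formula: FD = 5.6 * T  (riser feeding-distance rule)
FD = 5.6 * 5.84 cm = 32.7040 cm

32.7040 cm


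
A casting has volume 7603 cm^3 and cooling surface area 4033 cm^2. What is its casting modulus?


Formula: Casting Modulus M = V / A
M = 7603 cm^3 / 4033 cm^2 = 1.8852 cm

1.8852 cm


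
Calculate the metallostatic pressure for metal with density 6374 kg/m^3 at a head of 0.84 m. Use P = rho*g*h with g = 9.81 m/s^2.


Formula: P = rho * g * h
rho * g = 6374 * 9.81 = 62528.94 N/m^3
P = 62528.94 * 0.84 = 52524.3096 Pa

52524.3096 Pa


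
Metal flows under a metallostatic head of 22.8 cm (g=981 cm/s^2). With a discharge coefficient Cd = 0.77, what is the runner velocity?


Formula: v = Cd * sqrt(2 * g * h)  (Torricelli with discharge coefficient)
2*g*h = 2 * 981 * 22.8 = 44733.6 cm^2/s^2
sqrt(44733.6) = 211.50319 cm/s
v = 0.77 * 211.50319 = 162.8575 cm/s

Final answer: 162.8575 cm/s


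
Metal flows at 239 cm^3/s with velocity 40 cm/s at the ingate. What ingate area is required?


Formula: A_ingate = Q / v  (continuity equation)
A = 239 cm^3/s / 40 cm/s = 5.9750 cm^2

Answer: 5.9750 cm^2


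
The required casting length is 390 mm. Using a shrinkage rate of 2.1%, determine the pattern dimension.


Formula: L_pattern = L_casting * (1 + shrinkage_rate/100)
Shrinkage factor = 1 + 2.1/100 = 1.021
L_pattern = 390 mm * 1.021 = 398.1900 mm

398.1900 mm


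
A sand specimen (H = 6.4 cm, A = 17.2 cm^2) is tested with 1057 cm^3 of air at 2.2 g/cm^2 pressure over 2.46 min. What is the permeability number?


Formula: Permeability Number P = (V * H) / (p * A * t)
Numerator: V * H = 1057 * 6.4 = 6764.8
Denominator: p * A * t = 2.2 * 17.2 * 2.46 = 93.0864
P = 6764.8 / 93.0864 = 72.6723

Final answer: 72.6723


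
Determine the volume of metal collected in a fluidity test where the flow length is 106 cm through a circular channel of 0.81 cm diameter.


Formula: V = pi * (d/2)^2 * L  (cylinder volume)
Radius = 0.81/2 = 0.405 cm
V = pi * 0.405^2 * 106 = 54.6218 cm^3

Answer: 54.6218 cm^3


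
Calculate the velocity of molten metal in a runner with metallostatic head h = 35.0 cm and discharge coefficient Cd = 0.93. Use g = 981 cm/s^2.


Formula: v = Cd * sqrt(2 * g * h)  (Torricelli with discharge coefficient)
2*g*h = 2 * 981 * 35.0 = 68670.0 cm^2/s^2
sqrt(68670.0) = 262.04961 cm/s
v = 0.93 * 262.04961 = 243.7061 cm/s

Final answer: 243.7061 cm/s


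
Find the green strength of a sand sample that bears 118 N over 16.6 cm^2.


Formula: Compressive Strength = Force / Area
Strength = 118 N / 16.6 cm^2 = 7.1084 N/cm^2

Final answer: 7.1084 N/cm^2


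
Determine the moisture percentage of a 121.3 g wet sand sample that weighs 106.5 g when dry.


Formula: MC = (W_wet - W_dry) / W_wet * 100
Water mass = 121.3 - 106.5 = 14.8 g
MC = 14.8 / 121.3 * 100 = 12.2012%

Answer: 12.2012%


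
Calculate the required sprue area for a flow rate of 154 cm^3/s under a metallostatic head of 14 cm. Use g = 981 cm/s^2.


Formula: v = sqrt(2*g*h), A = Q/v
Velocity: v = sqrt(2 * 981 * 14) = sqrt(27468) = 165.7347 cm/s
Sprue area: A = Q / v = 154 / 165.7347 = 0.9292 cm^2

Final answer: 0.9292 cm^2


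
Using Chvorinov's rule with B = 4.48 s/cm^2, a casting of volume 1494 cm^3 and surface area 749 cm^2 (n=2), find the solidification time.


Formula: t_s = B * (V/A)^n  (Chvorinov's rule, n=2)
Modulus M = V/A = 1494/749 = 1.994660 cm
M^2 = 1.994660^2 = 3.978669 cm^2
t_s = 4.48 * 3.978669 = 17.8244 s

Final answer: 17.8244 s


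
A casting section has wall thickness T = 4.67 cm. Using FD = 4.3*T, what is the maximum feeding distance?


Formula: FD = 4.3 * T  (riser feeding-distance rule)
FD = 4.3 * 4.67 cm = 20.0810 cm

20.0810 cm


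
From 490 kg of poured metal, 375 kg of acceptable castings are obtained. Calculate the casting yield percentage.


Formula: Casting Yield = (W_good / W_total) * 100
Yield = (375 kg / 490 kg) * 100 = 76.5306%

Final answer: 76.5306%


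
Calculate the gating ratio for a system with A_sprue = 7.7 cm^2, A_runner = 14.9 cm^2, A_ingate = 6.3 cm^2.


Sprue:Runner:Ingate = 1 : 14.9/7.7 : 6.3/7.7 = 1:1.94:0.82

1:1.94:0.82


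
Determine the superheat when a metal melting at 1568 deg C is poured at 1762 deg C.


Formula: Superheat = T_pour - T_melt
Superheat = 1762 - 1568 = 194 deg C

194 deg C


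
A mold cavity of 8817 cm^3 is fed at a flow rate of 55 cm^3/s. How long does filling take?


Formula: t_fill = V_mold / Q_flow
t = 8817 cm^3 / 55 cm^3/s = 160.3091 s

160.3091 s


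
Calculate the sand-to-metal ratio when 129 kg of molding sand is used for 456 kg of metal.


Formula: Sand-to-Metal Ratio = W_sand / W_metal
Ratio = 129 kg / 456 kg = 0.2829

Answer: 0.2829


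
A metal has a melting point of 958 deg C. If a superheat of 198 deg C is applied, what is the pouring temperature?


Formula: T_pour = T_melt + Superheat
T_pour = 958 + 198 = 1156 deg C


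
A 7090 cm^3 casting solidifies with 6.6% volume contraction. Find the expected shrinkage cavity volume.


Formula: V_shrink = V_casting * shrinkage_pct / 100
V_shrink = 7090 cm^3 * 6.6 / 100 = 467.9400 cm^3

Final answer: 467.9400 cm^3


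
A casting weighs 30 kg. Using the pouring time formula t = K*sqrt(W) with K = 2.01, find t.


Formula: t = K * sqrt(W)
sqrt(W) = sqrt(30) = 5.47723
t = 2.01 * 5.47723 = 11.0092 s

Answer: 11.0092 s


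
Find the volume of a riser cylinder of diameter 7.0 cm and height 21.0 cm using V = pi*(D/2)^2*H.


Formula: V = pi * (D/2)^2 * H  (cylinder volume)
Radius = D/2 = 7.0/2 = 3.5 cm
V = pi * 3.5^2 * 21.0 = 808.1747 cm^3

Final answer: 808.1747 cm^3


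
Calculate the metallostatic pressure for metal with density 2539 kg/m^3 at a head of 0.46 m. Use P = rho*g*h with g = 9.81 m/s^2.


Formula: P = rho * g * h
rho * g = 2539 * 9.81 = 24907.59 N/m^3
P = 24907.59 * 0.46 = 11457.4914 Pa

Final answer: 11457.4914 Pa


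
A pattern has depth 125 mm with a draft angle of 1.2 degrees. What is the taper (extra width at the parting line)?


Formula: taper = depth * tan(draft_angle)
tan(1.2 deg) = 0.0209470
taper = 125 mm * 0.0209470 = 2.6184 mm


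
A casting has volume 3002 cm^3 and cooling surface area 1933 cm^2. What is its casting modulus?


Formula: Casting Modulus M = V / A
M = 3002 cm^3 / 1933 cm^2 = 1.5530 cm

1.5530 cm


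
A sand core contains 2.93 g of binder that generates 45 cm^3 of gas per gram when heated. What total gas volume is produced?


Formula: V_gas = W_binder * gas_evolution_rate
V = 2.93 g * 45 cm^3/g = 131.8500 cm^3

131.8500 cm^3


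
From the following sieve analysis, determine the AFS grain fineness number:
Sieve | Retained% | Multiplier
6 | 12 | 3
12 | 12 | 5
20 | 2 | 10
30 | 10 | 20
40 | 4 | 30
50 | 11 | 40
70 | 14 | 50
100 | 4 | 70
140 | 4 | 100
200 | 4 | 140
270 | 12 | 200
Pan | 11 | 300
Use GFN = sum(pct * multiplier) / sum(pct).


Formula: GFN = sum(pct * multiplier) / sum(pct)
sum(pct * multiplier) = 8516
sum(pct) = 100
GFN = 8516 / 100 = 85.16

Answer: 85.16
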